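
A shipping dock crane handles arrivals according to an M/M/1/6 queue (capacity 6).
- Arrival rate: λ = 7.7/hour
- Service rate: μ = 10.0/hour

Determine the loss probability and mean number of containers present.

ρ = λ/μ = 7.7/10.0 = 0.7700
P₀ = (1-ρ)/(1-ρ^(K+1)) = (1-0.7700)/(1-0.7700^7) = 0.2300/0.8395 = 0.2740
P_K = P₀×ρ^K = 0.2740 × 0.7700^6 = 0.2740 × 0.2084 = 0.05710
Blocking probability P_6 = 0.05710 (5.71%)
L = ρ[1 - (K+1)ρ^K + Kρ^(K+1)] / [(1-ρ)(1-ρ^(K+1))]
L = 0.7700 × (1 - 7×0.208422 + 6×0.160485) / ((1 - 0.7700) × (1 - 0.160485)) = 2.0097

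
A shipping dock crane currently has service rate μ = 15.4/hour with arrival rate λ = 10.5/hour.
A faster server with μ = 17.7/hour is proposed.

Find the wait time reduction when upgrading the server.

System 1: ρ₁ = 10.5/15.4 = 0.6818, W₁ = 1/(15.4-10.5) = 0.20408
System 2: ρ₂ = 10.5/17.7 = 0.5932, W₂ = 1/(17.7-10.5) = 0.13889
Improvement: (W₁-W₂)/W₁ = (0.20408-0.13889)/0.20408 = 31.94%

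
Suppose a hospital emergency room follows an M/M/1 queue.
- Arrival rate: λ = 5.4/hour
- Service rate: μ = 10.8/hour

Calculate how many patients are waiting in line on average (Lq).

ρ = λ/μ = 5.4/10.8 = 0.5000
For M/M/1: Lq = λ²/(μ(μ-λ))
Lq = 29.16/(10.8 × 5.40)
Lq = 0.5000 patients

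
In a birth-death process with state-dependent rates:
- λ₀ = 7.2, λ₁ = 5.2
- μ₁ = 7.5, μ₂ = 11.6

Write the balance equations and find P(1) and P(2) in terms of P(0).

Balance equations:
State 0: λ₀P₀ = μ₁P₁ → P₁ = (λ₀/μ₁)P₀ = (7.2/7.5)P₀ = 0.9600P₀
State 1: P₂ = (λ₀λ₁)/(μ₁μ₂)P₀ = (7.2×5.2)/(7.5×11.6)P₀ = 0.4303P₀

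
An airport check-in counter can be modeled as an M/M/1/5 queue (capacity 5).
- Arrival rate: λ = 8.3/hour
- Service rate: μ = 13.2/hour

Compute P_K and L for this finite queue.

ρ = λ/μ = 8.3/13.2 = 0.62879
P₀ = (1-ρ)/(1-ρ^(K+1)) = (1-0.62879)/(1-0.62879^6) = 0.3712/0.9382 = 0.3957
P_K = P₀×ρ^K = 0.3957 × 0.62879^5 = 0.3957 × 0.09829 = 0.03889
Blocking probability P_5 = 0.03889 (3.89%)
L = ρ[1 - (K+1)ρ^K + Kρ^(K+1)] / [(1-ρ)(1-ρ^(K+1))]
L = 0.62879 × (1 - 6×0.098294 + 5×0.061806) / ((1 - 0.62879) × (1 - 0.061806)) = 1.2986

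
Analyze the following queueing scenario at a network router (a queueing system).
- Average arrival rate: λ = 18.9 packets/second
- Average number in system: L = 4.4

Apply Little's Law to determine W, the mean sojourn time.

Little's Law: L = λW, so W = L/λ
W = 4.4/18.9 = 0.2328 seconds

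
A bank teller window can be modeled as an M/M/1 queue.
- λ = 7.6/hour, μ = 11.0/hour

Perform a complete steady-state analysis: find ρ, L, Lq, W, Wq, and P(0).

Step 1: ρ = λ/μ = 7.6/11.0 = 0.6909
Step 2: L = λ/(μ-λ) = 7.6/3.40 = 2.2353
Step 3: Lq = λ²/(μ(μ-λ)) = 57.76/(11.0×3.40) = 1.5444
Step 4: W = 1/(μ-λ) = 1/3.40 = 0.29412
Step 5: Wq = λ/(μ(μ-λ)) = 7.6/(11.0×3.40) = 0.2032
Step 6: P(0) = 1-ρ = 0.3091
Verify: L = λW = 7.6×0.29412 = 2.2353 ✔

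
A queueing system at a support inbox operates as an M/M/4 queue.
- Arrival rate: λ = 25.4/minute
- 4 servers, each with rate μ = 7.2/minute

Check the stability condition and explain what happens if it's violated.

Stability requires ρ = λ/(cμ) < 1
ρ = 25.4/(4 × 7.2) = 25.4/28.80 = 0.8819
Since 0.8819 < 1, the system is STABLE.
The servers are busy 88.19% of the time.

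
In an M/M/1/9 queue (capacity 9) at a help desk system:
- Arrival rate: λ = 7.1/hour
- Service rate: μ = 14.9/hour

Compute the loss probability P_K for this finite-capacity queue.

ρ = λ/μ = 7.1/14.9 = 0.47651
P₀ = (1-ρ)/(1-ρ^(K+1)) = (1-0.47651)/(1-0.47651^10) = 0.5235/0.9994 = 0.5238
P_K = P₀×ρ^K = 0.52381 × 0.47651^9 = 0.52381 × 0.0012666 = 0.0006635
Blocking probability = 0.06635%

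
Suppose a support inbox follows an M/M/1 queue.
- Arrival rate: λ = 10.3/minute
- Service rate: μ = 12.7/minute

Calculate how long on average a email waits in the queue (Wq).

First, compute utilization: ρ = λ/μ = 10.3/12.7 = 0.8110
For M/M/1: Wq = λ/(μ(μ-λ))
Wq = 10.3/(12.7 × (12.7-10.3))
Wq = 10.3/(12.7 × 2.40)
Wq = 0.3379 minutes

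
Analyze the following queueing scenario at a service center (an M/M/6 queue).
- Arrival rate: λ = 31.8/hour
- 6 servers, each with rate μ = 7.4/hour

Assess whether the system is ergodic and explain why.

Stability requires ρ = λ/(cμ) < 1
ρ = 31.8/(6 × 7.4) = 31.8/44.40 = 0.7162
Since 0.7162 < 1, the system is STABLE.
The servers are busy 71.62% of the time.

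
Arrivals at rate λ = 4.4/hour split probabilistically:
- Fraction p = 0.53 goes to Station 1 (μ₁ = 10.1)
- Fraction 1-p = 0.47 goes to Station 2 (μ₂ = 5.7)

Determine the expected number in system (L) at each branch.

Effective rates: λ₁ = 4.4×0.53 = 2.332, λ₂ = 4.4×0.47 = 2.068
Station 1: ρ₁ = 2.332/10.1 = 0.2309, L₁ = ρ₁/(1-ρ₁) = 0.2309/(1-0.2309) = 0.3002
Station 2: ρ₂ = 2.068/5.7 = 0.3628, L₂ = ρ₂/(1-ρ₂) = 0.3628/(1-0.3628) = 0.5694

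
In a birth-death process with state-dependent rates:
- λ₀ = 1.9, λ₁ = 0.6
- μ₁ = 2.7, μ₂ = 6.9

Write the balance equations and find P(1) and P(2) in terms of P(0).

Balance equations:
State 0: λ₀P₀ = μ₁P₁ → P₁ = (λ₀/μ₁)P₀ = (1.9/2.7)P₀ = 0.7037P₀
State 1: P₂ = (λ₀λ₁)/(μ₁μ₂)P₀ = (1.9×0.6)/(2.7×6.9)P₀ = 0.06119P₀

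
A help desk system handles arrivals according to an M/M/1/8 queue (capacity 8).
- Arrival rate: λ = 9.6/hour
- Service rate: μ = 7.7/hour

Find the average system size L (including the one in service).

ρ = λ/μ = 9.6/7.7 = 1.24675
P₀ = (1-ρ)/(1-ρ^(K+1)) = (1-1.24675)/(1-1.24675^9) = -0.24675/-6.2780 = 0.03930
P_K = P₀×ρ^K = 0.03930 × 1.24675^8 = 0.03930 × 5.8376 = 0.2294
L = ρ[1 - (K+1)ρ^K + Kρ^(K+1)] / [(1-ρ)(1-ρ^(K+1))]
L = 1.24675 × (1 - 9×5.83761 + 8×7.27804) / ((1 - 1.24675) × (1 - 7.27804)) = 5.3809 tickets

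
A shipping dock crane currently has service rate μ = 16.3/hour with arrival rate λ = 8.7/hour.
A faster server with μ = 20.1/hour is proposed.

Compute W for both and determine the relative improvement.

System 1: ρ₁ = 8.7/16.3 = 0.5337, W₁ = 1/(16.3-8.7) = 0.13158
System 2: ρ₂ = 8.7/20.1 = 0.4328, W₂ = 1/(20.1-8.7) = 0.087719
Improvement: (W₁-W₂)/W₁ = (0.13158-0.087719)/0.13158 = 33.33%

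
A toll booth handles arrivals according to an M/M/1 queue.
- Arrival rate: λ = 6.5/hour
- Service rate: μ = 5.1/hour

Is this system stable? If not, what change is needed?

Stability requires ρ = λ/(cμ) < 1
ρ = 6.5/(1 × 5.1) = 6.5/5.10 = 1.2745
Since 1.2745 ≥ 1, the system is UNSTABLE.
Queue grows without bound. Need μ > λ = 6.5.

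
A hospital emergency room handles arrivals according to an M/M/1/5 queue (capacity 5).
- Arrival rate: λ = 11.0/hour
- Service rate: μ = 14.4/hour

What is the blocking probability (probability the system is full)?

ρ = λ/μ = 11.0/14.4 = 0.76389
P₀ = (1-ρ)/(1-ρ^(K+1)) = (1-0.76389)/(1-0.76389^6) = 0.23611/0.80131 = 0.2947
P_K = P₀×ρ^K = 0.29466 × 0.76389^5 = 0.29466 × 0.26011 = 0.07664
Blocking probability = 7.66%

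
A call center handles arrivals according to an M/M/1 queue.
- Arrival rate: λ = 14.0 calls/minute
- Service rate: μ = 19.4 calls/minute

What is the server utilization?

Server utilization: ρ = λ/μ
ρ = 14.0/19.4 = 0.7216
The server is busy 72.16% of the time.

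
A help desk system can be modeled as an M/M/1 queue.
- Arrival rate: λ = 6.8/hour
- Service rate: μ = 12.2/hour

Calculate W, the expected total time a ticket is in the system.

First, compute utilization: ρ = λ/μ = 6.8/12.2 = 0.5574
For M/M/1: W = 1/(μ-λ)
W = 1/(12.2-6.8) = 1/5.40
W = 0.1852 hours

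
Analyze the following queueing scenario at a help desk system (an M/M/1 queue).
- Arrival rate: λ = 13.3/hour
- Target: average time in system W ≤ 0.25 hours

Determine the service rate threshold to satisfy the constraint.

For M/M/1: W = 1/(μ-λ)
Need W ≤ 0.25, so 1/(μ-λ) ≤ 0.25
μ - λ ≥ 1/0.25 = 4.0000
μ ≥ 13.3 + 4.0000 = 17.3000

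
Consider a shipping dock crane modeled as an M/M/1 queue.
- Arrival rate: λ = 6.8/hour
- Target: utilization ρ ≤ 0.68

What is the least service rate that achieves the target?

ρ = λ/μ, so μ = λ/ρ
μ ≥ 6.8/0.68 = 10.0000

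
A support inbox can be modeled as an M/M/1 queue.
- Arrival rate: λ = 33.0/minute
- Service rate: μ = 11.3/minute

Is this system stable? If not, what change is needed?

Stability requires ρ = λ/(cμ) < 1
ρ = 33.0/(1 × 11.3) = 33.0/11.30 = 2.9204
Since 2.9204 ≥ 1, the system is UNSTABLE.
Queue grows without bound. Need μ > λ = 33.0.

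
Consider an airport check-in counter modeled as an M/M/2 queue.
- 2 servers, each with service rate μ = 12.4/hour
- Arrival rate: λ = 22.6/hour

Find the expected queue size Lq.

Traffic intensity: ρ = λ/(cμ) = 22.6/(2×12.4) = 0.9113
Since ρ = 0.9113 < 1, system is stable.
Offered load a = λ/μ = cρ = 22.6/12.4 = 1.8226
P₀ = [ Σₙ₌₀^1 aⁿ/n! + a^2/(2!(1-ρ)) ]⁻¹
Σ = a^0/0! + a^1/1! = 1.0000 + 1.8226 = 2.8226
a^2/(2!(1-ρ)) = 3.32180/(2 × 0.0887097) = 18.7229
P₀ = 1/(2.8226 + 18.7229) = 0.04641
Lq = P₀·a^2·ρ / (2!(1-ρ)²) = 0.0464135 × 3.32180 × 0.911290 / (2 × 0.00786941) = 8.9269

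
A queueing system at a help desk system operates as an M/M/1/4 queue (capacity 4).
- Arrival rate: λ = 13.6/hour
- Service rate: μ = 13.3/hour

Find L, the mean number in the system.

ρ = λ/μ = 13.6/13.3 = 1.02256
P₀ = (1-ρ)/(1-ρ^(K+1)) = (1-1.02256)/(1-1.02256^5) = -0.02256/-0.1180 = 0.1912
P_K = P₀×ρ^K = 0.1912 × 1.02256^4 = 0.1912 × 1.0933 = 0.2090
L = ρ[1 - (K+1)ρ^K + Kρ^(K+1)] / [(1-ρ)(1-ρ^(K+1))]
L = 1.02256 × (1 - 5×1.09333991 + 4×1.11800566) / ((1 - 1.02256) × (1 - 1.11800566)) = 2.0446 tickets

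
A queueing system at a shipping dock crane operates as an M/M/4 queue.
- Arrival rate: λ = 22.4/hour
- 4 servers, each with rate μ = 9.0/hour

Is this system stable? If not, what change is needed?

Stability requires ρ = λ/(cμ) < 1
ρ = 22.4/(4 × 9.0) = 22.4/36.00 = 0.6222
Since 0.6222 < 1, the system is STABLE.
The servers are busy 62.22% of the time.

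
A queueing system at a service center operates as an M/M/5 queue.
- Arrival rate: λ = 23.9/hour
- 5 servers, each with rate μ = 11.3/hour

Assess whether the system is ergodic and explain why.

Stability requires ρ = λ/(cμ) < 1
ρ = 23.9/(5 × 11.3) = 23.9/56.50 = 0.4230
Since 0.4230 < 1, the system is STABLE.
The servers are busy 42.30% of the time.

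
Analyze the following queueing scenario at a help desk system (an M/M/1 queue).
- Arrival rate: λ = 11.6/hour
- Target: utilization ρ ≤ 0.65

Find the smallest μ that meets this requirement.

ρ = λ/μ, so μ = λ/ρ
μ ≥ 11.6/0.65 = 17.8462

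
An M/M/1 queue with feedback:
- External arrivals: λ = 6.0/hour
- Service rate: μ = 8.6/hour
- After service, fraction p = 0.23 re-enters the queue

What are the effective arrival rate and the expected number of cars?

Effective arrival rate: λ_eff = λ/(1-p) = 6.0/(1-0.23) = 6.0/0.77 = 7.79221
ρ = λ_eff/μ = 7.79221/8.6 = 0.906071
L = ρ/(1-ρ) = 0.906071/(1-0.906071) = 9.6463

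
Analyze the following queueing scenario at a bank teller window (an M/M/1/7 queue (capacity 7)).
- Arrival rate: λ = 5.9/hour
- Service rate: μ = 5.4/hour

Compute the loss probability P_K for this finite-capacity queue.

ρ = λ/μ = 5.9/5.4 = 1.09259
P₀ = (1-ρ)/(1-ρ^(K+1)) = (1-1.09259)/(1-1.09259^8) = -0.0925900/-1.03076 = 0.08983
P_K = P₀×ρ^K = 0.08983 × 1.09259^7 = 0.08983 × 1.8587 = 0.1670
Blocking probability = 16.70%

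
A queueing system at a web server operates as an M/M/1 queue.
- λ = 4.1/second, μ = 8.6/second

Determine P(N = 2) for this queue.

ρ = λ/μ = 4.1/8.6 = 0.4767
P(n) = (1-ρ)ρⁿ
P(2) = (1-0.4767) × 0.4767^2
P(2) = 0.5233 × 0.2272
P(2) = 0.1189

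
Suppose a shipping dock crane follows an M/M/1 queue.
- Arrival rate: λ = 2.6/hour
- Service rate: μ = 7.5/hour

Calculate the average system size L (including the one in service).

ρ = λ/μ = 2.6/7.5 = 0.3467
For M/M/1: L = λ/(μ-λ)
L = 2.6/(7.5-2.6) = 2.6/4.90
L = 0.5306 containers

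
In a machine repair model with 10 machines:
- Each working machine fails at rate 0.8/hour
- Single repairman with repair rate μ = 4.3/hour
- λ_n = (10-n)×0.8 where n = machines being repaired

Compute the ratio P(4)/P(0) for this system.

P(4)/P(0) = ∏_{i=0}^{4-1} λ_i/μ_{i+1}
= (10-0)×0.8/4.3 × (10-1)×0.8/4.3 × (10-2)×0.8/4.3 × (10-3)×0.8/4.3
= 6.0383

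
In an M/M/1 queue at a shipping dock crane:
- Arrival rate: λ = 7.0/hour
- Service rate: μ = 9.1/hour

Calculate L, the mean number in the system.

ρ = λ/μ = 7.0/9.1 = 0.7692
For M/M/1: L = λ/(μ-λ)
L = 7.0/(9.1-7.0) = 7.0/2.10
L = 3.3333 containers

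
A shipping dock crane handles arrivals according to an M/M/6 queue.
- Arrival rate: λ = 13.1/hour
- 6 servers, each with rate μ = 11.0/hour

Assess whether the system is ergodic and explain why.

Stability requires ρ = λ/(cμ) < 1
ρ = 13.1/(6 × 11.0) = 13.1/66.00 = 0.1985
Since 0.1985 < 1, the system is STABLE.
The servers are busy 19.85% of the time.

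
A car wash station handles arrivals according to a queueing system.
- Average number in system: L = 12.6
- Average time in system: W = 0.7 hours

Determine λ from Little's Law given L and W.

Little's Law: L = λW, so λ = L/W
λ = 12.6/0.7 = 18.0000 cars/hour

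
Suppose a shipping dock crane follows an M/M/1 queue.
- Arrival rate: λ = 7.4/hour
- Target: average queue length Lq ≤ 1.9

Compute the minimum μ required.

For M/M/1: Lq = λ²/(μ(μ-λ))
Need Lq ≤ 1.9, i.e. μ(μ-λ) ≥ λ²/1.9
μ² - 7.4μ - 54.76/1.9 ≥ 0  →  μ² - 7.4μ - 28.82105 ≥ 0
Quadratic formula (positive root): μ = [λ + √(λ² + 4×28.82105)]/2
Discriminant: 54.76 + 4×28.82105 = 170.0442, √170.0442 = 13.0401
μ ≥ (7.4 + 13.0401)/2 = 10.2201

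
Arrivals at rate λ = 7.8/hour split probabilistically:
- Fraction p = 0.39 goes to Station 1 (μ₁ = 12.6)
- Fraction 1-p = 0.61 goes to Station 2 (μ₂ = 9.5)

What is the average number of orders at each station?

Effective rates: λ₁ = 7.8×0.39 = 3.042, λ₂ = 7.8×0.61 = 4.758
Station 1: ρ₁ = 3.042/12.6 = 0.24143, L₁ = ρ₁/(1-ρ₁) = 0.24143/(1-0.24143) = 0.3183
Station 2: ρ₂ = 4.758/9.5 = 0.50084, L₂ = ρ₂/(1-ρ₂) = 0.50084/(1-0.50084) = 1.0034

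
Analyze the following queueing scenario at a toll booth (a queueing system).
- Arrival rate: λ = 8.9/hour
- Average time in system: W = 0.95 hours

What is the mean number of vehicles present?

Little's Law: L = λW
L = 8.9 × 0.95 = 8.4550 vehicles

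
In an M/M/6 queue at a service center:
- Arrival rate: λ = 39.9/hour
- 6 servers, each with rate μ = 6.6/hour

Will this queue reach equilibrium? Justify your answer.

Stability requires ρ = λ/(cμ) < 1
ρ = 39.9/(6 × 6.6) = 39.9/39.60 = 1.0076
Since 1.0076 ≥ 1, the system is UNSTABLE.
Need c > λ/μ = 39.9/6.6 = 6.05.
Minimum servers needed: c = 7.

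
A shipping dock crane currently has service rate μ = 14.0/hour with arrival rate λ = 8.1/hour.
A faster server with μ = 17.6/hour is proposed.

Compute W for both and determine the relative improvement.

System 1: ρ₁ = 8.1/14.0 = 0.5786, W₁ = 1/(14.0-8.1) = 0.1694915
System 2: ρ₂ = 8.1/17.6 = 0.4602, W₂ = 1/(17.6-8.1) = 0.1052632
Improvement: (W₁-W₂)/W₁ = (0.1694915-0.1052632)/0.1694915 = 37.89%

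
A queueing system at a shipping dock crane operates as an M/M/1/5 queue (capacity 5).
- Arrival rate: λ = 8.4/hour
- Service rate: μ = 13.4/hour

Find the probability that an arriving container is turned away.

ρ = λ/μ = 8.4/13.4 = 0.62687
P₀ = (1-ρ)/(1-ρ^(K+1)) = (1-0.62687)/(1-0.62687^6) = 0.3731/0.9393 = 0.3972
P_K = P₀×ρ^K = 0.3972 × 0.62687^5 = 0.3972 × 0.09680 = 0.03845
Blocking probability = 3.85%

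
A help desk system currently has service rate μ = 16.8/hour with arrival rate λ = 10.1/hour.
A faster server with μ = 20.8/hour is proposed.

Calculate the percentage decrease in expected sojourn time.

System 1: ρ₁ = 10.1/16.8 = 0.6012, W₁ = 1/(16.8-10.1) = 0.14925
System 2: ρ₂ = 10.1/20.8 = 0.4856, W₂ = 1/(20.8-10.1) = 0.093458
Improvement: (W₁-W₂)/W₁ = (0.14925-0.093458)/0.14925 = 37.38%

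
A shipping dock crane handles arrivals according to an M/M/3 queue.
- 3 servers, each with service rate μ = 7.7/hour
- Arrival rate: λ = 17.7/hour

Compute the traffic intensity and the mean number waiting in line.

Traffic intensity: ρ = λ/(cμ) = 17.7/(3×7.7) = 0.7662
Since ρ = 0.7662 < 1, system is stable.
Offered load a = λ/μ = cρ = 17.7/7.7 = 2.2987
P₀ = [ Σₙ₌₀^2 aⁿ/n! + a^3/(3!(1-ρ)) ]⁻¹
Σ = a^0/0! + a^1/1! + a^2/2! = 1.0000 + 2.2987 + 2.6420 = 5.9407
a^3/(3!(1-ρ)) = 12.1464/(6 × 0.233766) = 8.6599
P₀ = 1/(5.9407 + 8.6599) = 0.06849
Lq = P₀·a^3·ρ / (3!(1-ρ)²) = 0.068490 × 12.1464 × 0.76623 / (6 × 0.054647) = 1.9441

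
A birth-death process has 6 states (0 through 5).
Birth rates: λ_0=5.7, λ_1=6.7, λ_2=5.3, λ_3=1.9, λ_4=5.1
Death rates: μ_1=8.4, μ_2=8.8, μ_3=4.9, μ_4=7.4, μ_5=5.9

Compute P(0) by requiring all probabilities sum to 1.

Ratios P(n)/P(0) = (λ₀···λₙ₋₁)/(μ₁···μₙ):
P(1)/P(0) = (5.7)/(8.4) = 0.6786
P(2)/P(0) = (5.7×6.7)/(8.4×8.8) = 0.5166
P(3)/P(0) = (5.7×6.7×5.3)/(8.4×8.8×4.9) = 0.5588
P(4)/P(0) = (5.7×6.7×5.3×1.9)/(8.4×8.8×4.9×7.4) = 0.1435
P(5)/P(0) = (5.7×6.7×5.3×1.9×5.1)/(8.4×8.8×4.9×7.4×5.9) = 0.1240

Normalization: ∑ P(n) = 1
P(0) × (1.0000 + 0.6786 + 0.5166 + 0.5588 + 0.1435 + 0.1240) = 1
P(0) × 3.0215 = 1
P(0) = 1/3.0215 = 0.3310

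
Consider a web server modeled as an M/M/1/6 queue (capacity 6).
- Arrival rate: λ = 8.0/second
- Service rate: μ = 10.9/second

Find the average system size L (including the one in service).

ρ = λ/μ = 8.0/10.9 = 0.733945
P₀ = (1-ρ)/(1-ρ^(K+1)) = (1-0.733945)/(1-0.733945^7) = 0.26606/0.88528 = 0.3005
P_K = P₀×ρ^K = 0.30053 × 0.733945^6 = 0.30053 × 0.15631 = 0.04698
L = ρ[1 - (K+1)ρ^K + Kρ^(K+1)] / [(1-ρ)(1-ρ^(K+1))]
L = 0.733945 × (1 - 7×0.156308 + 6×0.114721) / ((1 - 0.733945) × (1 - 0.114721)) = 1.8515 requests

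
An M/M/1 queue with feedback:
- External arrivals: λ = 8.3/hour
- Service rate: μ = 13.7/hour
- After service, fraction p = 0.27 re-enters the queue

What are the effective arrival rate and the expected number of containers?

Effective arrival rate: λ_eff = λ/(1-p) = 8.3/(1-0.27) = 8.3/0.73 = 11.36986
ρ = λ_eff/μ = 11.36986/13.7 = 0.829917
L = ρ/(1-ρ) = 0.829917/(1-0.829917) = 4.8795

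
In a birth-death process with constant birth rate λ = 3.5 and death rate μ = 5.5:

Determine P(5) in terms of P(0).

For constant rates: P(n)/P(0) = (λ/μ)^n
P(5)/P(0) = (3.5/5.5)^5 = 0.6364^5 = 0.1044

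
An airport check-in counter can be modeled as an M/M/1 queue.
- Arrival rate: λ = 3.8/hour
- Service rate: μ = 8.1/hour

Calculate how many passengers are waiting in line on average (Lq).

ρ = λ/μ = 3.8/8.1 = 0.4691
For M/M/1: Lq = λ²/(μ(μ-λ))
Lq = 14.44/(8.1 × 4.30)
Lq = 0.4146 passengers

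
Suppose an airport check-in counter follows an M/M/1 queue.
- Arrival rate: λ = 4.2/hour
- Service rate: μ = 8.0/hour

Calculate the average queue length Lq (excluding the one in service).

ρ = λ/μ = 4.2/8.0 = 0.5250
For M/M/1: Lq = λ²/(μ(μ-λ))
Lq = 17.64/(8.0 × 3.80)
Lq = 0.5803 passengers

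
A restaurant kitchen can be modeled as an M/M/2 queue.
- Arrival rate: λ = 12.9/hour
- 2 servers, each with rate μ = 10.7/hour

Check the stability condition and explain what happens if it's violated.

Stability requires ρ = λ/(cμ) < 1
ρ = 12.9/(2 × 10.7) = 12.9/21.40 = 0.6028
Since 0.6028 < 1, the system is STABLE.
The servers are busy 60.28% of the time.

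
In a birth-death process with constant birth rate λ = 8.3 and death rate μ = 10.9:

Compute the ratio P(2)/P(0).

For constant rates: P(n)/P(0) = (λ/μ)^n
P(2)/P(0) = (8.3/10.9)^2 = 0.76147^2 = 0.5798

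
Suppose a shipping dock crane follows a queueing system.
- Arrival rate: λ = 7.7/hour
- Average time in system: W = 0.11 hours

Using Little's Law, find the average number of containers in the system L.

Little's Law: L = λW
L = 7.7 × 0.11 = 0.8470 containers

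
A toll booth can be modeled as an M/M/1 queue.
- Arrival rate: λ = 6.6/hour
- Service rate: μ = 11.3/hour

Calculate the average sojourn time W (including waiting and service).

First, compute utilization: ρ = λ/μ = 6.6/11.3 = 0.5841
For M/M/1: W = 1/(μ-λ)
W = 1/(11.3-6.6) = 1/4.70
W = 0.2128 hours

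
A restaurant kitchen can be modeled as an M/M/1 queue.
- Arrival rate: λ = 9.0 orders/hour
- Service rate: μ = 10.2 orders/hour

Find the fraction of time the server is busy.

Server utilization: ρ = λ/μ
ρ = 9.0/10.2 = 0.8824
The server is busy 88.24% of the time.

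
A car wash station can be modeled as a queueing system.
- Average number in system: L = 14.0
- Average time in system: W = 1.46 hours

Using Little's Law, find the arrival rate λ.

Little's Law: L = λW, so λ = L/W
λ = 14.0/1.46 = 9.5890 cars/hour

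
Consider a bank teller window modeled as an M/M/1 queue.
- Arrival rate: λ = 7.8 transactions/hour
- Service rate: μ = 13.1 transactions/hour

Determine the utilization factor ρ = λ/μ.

Server utilization: ρ = λ/μ
ρ = 7.8/13.1 = 0.5954
The server is busy 59.54% of the time.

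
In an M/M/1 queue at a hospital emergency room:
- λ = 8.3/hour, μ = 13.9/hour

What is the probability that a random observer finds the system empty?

ρ = λ/μ = 8.3/13.9 = 0.5971
P(0) = 1 - ρ = 1 - 0.5971 = 0.4029
The server is idle 40.29% of the time.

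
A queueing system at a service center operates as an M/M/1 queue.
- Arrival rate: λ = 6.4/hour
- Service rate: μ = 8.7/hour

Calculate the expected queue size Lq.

ρ = λ/μ = 6.4/8.7 = 0.7356
For M/M/1: Lq = λ²/(μ(μ-λ))
Lq = 40.96/(8.7 × 2.30)
Lq = 2.0470 customers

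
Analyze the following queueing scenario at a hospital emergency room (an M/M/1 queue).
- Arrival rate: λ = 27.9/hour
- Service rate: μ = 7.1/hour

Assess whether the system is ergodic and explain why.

Stability requires ρ = λ/(cμ) < 1
ρ = 27.9/(1 × 7.1) = 27.9/7.10 = 3.9296
Since 3.9296 ≥ 1, the system is UNSTABLE.
Queue grows without bound. Need μ > λ = 27.9.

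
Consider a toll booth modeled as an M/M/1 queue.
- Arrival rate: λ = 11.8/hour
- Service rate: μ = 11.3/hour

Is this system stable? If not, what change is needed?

Stability requires ρ = λ/(cμ) < 1
ρ = 11.8/(1 × 11.3) = 11.8/11.30 = 1.0442
Since 1.0442 ≥ 1, the system is UNSTABLE.
Queue grows without bound. Need μ > λ = 11.8.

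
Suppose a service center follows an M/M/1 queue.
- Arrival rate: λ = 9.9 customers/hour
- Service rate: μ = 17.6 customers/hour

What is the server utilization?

Server utilization: ρ = λ/μ
ρ = 9.9/17.6 = 0.5625
The server is busy 56.25% of the time.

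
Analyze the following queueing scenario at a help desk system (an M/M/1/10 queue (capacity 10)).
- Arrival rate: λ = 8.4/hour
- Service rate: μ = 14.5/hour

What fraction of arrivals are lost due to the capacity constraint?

ρ = λ/μ = 8.4/14.5 = 0.57931
P₀ = (1-ρ)/(1-ρ^(K+1)) = (1-0.57931)/(1-0.57931^11) = 0.42069/0.99753 = 0.4217
P_K = P₀×ρ^K = 0.4217 × 0.57931^10 = 0.4217 × 0.004257 = 0.001795
Blocking probability = 0.18%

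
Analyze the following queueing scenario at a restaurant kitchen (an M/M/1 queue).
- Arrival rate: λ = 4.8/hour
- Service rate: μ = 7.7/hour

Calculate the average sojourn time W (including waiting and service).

First, compute utilization: ρ = λ/μ = 4.8/7.7 = 0.6234
For M/M/1: W = 1/(μ-λ)
W = 1/(7.7-4.8) = 1/2.90
W = 0.3448 hours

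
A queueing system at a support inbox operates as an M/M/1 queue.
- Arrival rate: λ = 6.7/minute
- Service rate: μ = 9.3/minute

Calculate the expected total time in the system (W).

First, compute utilization: ρ = λ/μ = 6.7/9.3 = 0.7204
For M/M/1: W = 1/(μ-λ)
W = 1/(9.3-6.7) = 1/2.60
W = 0.3846 minutes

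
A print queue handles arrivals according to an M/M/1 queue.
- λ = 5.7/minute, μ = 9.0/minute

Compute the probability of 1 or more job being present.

ρ = λ/μ = 5.7/9.0 = 0.6333
P(N ≥ n) = ρⁿ
P(N ≥ 1) = 0.6333^1
P(N ≥ 1) = 0.6333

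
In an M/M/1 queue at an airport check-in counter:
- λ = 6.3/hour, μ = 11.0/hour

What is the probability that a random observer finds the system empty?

ρ = λ/μ = 6.3/11.0 = 0.5727
P(0) = 1 - ρ = 1 - 0.5727 = 0.4273
The server is idle 42.73% of the time.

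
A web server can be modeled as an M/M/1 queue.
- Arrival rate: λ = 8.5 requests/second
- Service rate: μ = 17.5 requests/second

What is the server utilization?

Server utilization: ρ = λ/μ
ρ = 8.5/17.5 = 0.4857
The server is busy 48.57% of the time.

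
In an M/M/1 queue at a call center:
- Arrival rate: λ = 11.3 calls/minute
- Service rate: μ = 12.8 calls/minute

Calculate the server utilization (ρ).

Server utilization: ρ = λ/μ
ρ = 11.3/12.8 = 0.8828
The server is busy 88.28% of the time.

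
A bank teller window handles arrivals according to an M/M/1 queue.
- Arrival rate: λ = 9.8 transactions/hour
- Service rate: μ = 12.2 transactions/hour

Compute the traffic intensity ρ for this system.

Server utilization: ρ = λ/μ
ρ = 9.8/12.2 = 0.8033
The server is busy 80.33% of the time.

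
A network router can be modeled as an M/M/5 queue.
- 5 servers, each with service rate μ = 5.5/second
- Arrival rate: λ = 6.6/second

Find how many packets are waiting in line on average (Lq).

Traffic intensity: ρ = λ/(cμ) = 6.6/(5×5.5) = 0.2400
Since ρ = 0.2400 < 1, system is stable.
Offered load a = λ/μ = cρ = 6.6/5.5 = 1.2000
P₀ = [ Σₙ₌₀^4 aⁿ/n! + a^5/(5!(1-ρ)) ]⁻¹
Σ = a^0/0! + a^1/1! + a^2/2! + a^3/3! + a^4/4! = 1.0000 + 1.2000 + 0.7200 + 0.2880 + 0.08640 = 3.2944
a^5/(5!(1-ρ)) = 2.4883/(120 × 0.7600) = 0.02728
P₀ = 1/(3.2944 + 0.02728) = 0.3011
Lq = P₀·a^5·ρ / (5!(1-ρ)²) = 0.3011 × 2.4883 × 0.2400 / (120 × 0.5776) = 0.002594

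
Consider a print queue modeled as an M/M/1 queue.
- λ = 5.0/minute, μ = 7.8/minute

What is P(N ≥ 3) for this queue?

ρ = λ/μ = 5.0/7.8 = 0.6410
P(N ≥ n) = ρⁿ
P(N ≥ 3) = 0.6410^3
P(N ≥ 3) = 0.2634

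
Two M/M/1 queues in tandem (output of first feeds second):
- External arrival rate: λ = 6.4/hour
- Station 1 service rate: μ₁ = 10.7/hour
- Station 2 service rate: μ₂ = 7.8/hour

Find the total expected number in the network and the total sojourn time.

By Jackson's theorem, each station behaves as independent M/M/1.
Station 1: ρ₁ = 6.4/10.7 = 0.5981, L₁ = ρ₁/(1-ρ₁) = λ/(μ₁-λ) = 6.4/4.30 = 1.4884
Station 2: ρ₂ = 6.4/7.8 = 0.8205, L₂ = ρ₂/(1-ρ₂) = λ/(μ₂-λ) = 6.4/1.40 = 4.5714
Total: L = L₁ + L₂ = 1.4884 + 4.5714 = 6.0598
W = L/λ = 6.0598/6.4 = 0.9468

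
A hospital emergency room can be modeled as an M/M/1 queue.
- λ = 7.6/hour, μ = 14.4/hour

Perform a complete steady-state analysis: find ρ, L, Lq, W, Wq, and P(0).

Step 1: ρ = λ/μ = 7.6/14.4 = 0.5278
Step 2: L = λ/(μ-λ) = 7.6/6.80 = 1.1176
Step 3: Lq = λ²/(μ(μ-λ)) = 57.76/(14.4×6.80) = 0.5899
Step 4: W = 1/(μ-λ) = 1/6.80 = 0.147059
Step 5: Wq = λ/(μ(μ-λ)) = 7.6/(14.4×6.80) = 0.07761
Step 6: P(0) = 1-ρ = 0.4722
Verify: L = λW = 7.6×0.147059 = 1.1176 ✔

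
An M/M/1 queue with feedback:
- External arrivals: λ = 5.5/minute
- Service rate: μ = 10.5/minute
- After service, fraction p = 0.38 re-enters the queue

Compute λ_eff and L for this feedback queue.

Effective arrival rate: λ_eff = λ/(1-p) = 5.5/(1-0.38) = 5.5/0.62 = 8.87097
ρ = λ_eff/μ = 8.87097/10.5 = 0.844854
L = ρ/(1-ρ) = 0.844854/(1-0.844854) = 5.4455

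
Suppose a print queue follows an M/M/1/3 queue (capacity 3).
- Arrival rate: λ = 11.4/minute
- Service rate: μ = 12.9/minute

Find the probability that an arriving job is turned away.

ρ = λ/μ = 11.4/12.9 = 0.8837
P₀ = (1-ρ)/(1-ρ^(K+1)) = (1-0.8837)/(1-0.8837^4) = 0.1163/0.3902 = 0.2981
P_K = P₀×ρ^K = 0.2981 × 0.8837^3 = 0.2981 × 0.6901 = 0.2057
Blocking probability = 20.57%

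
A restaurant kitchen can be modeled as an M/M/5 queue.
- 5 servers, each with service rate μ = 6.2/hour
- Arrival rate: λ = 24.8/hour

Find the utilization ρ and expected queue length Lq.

Traffic intensity: ρ = λ/(cμ) = 24.8/(5×6.2) = 0.8000
Since ρ = 0.8000 < 1, system is stable.
Offered load a = λ/μ = cρ = 24.8/6.2 = 4.0000
P₀ = [ Σₙ₌₀^4 aⁿ/n! + a^5/(5!(1-ρ)) ]⁻¹
Σ = a^0/0! + a^1/1! + a^2/2! + a^3/3! + a^4/4! = 1.000000 + 4.000000 + 8.000000 + 10.66667 + 10.66667 = 34.3333
a^5/(5!(1-ρ)) = 1024.0000/(120 × 0.2000) = 42.6667
P₀ = 1/(34.3333 + 42.6667) = 0.01299
Lq = P₀·a^5·ρ / (5!(1-ρ)²) = 0.012987013 × 1024.0000 × 0.80000000 / (120 × 0.040000000) = 2.2165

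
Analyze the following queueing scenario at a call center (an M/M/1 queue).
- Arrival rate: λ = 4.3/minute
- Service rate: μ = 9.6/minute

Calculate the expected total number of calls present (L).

ρ = λ/μ = 4.3/9.6 = 0.4479
For M/M/1: L = λ/(μ-λ)
L = 4.3/(9.6-4.3) = 4.3/5.30
L = 0.8113 calls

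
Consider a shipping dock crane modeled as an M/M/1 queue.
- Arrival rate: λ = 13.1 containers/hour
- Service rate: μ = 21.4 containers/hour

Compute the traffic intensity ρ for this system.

Server utilization: ρ = λ/μ
ρ = 13.1/21.4 = 0.6121
The server is busy 61.21% of the time.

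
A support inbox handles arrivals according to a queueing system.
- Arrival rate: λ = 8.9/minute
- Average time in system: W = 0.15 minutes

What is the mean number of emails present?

Little's Law: L = λW
L = 8.9 × 0.15 = 1.3350 emails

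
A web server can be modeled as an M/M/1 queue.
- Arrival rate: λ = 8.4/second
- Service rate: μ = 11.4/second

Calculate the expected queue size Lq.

ρ = λ/μ = 8.4/11.4 = 0.7368
For M/M/1: Lq = λ²/(μ(μ-λ))
Lq = 70.56/(11.4 × 3.00)
Lq = 2.0632 requests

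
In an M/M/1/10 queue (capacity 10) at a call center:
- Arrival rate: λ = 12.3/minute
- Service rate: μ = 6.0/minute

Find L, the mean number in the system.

ρ = λ/μ = 12.3/6.0 = 2.0500
P₀ = (1-ρ)/(1-ρ^(K+1)) = (1-2.0500)/(1-2.0500^11) = -1.0500/-2686.1535 = 0.0003909
P_K = P₀×ρ^K = 0.0003909 × 2.0500^10 = 0.0003909 × 1310.8066 = 0.5124
L = ρ[1 - (K+1)ρ^K + Kρ^(K+1)] / [(1-ρ)(1-ρ^(K+1))]
L = 2.0500 × (1 - 11×1310.8066 + 10×2687.1535) / ((1 - 2.0500) × (1 - 2687.1535)) = 9.0517 calls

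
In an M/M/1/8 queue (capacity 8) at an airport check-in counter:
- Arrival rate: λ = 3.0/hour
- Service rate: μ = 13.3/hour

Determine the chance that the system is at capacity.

ρ = λ/μ = 3.0/13.3 = 0.225564
P₀ = (1-ρ)/(1-ρ^(K+1)) = (1-0.225564)/(1-0.225564^9) = 0.7744/1.0000 = 0.7744
P_K = P₀×ρ^K = 0.77444 × 0.225564^8 = 0.77444 × 0.0000067013 = 0.000005190
Blocking probability = 0.0005190%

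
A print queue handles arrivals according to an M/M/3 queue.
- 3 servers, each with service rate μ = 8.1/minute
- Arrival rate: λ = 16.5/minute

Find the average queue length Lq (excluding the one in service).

Traffic intensity: ρ = λ/(cμ) = 16.5/(3×8.1) = 0.6790
Since ρ = 0.6790 < 1, system is stable.
Offered load a = λ/μ = cρ = 16.5/8.1 = 2.0370
P₀ = [ Σₙ₌₀^2 aⁿ/n! + a^3/(3!(1-ρ)) ]⁻¹
Σ = a^0/0! + a^1/1! + a^2/2! = 1.0000 + 2.0370 + 2.0748 = 5.1118
a^3/(3!(1-ρ)) = 8.4527/(6 × 0.32099) = 4.3889
P₀ = 1/(5.1118 + 4.3889) = 0.1053
Lq = P₀·a^3·ρ / (3!(1-ρ)²) = 0.105255 × 8.45273 × 0.679012 / (6 × 0.103033) = 0.9772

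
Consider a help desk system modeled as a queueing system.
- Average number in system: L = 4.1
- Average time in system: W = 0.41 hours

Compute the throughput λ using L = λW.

Little's Law: L = λW, so λ = L/W
λ = 4.1/0.41 = 10.0000 tickets/hour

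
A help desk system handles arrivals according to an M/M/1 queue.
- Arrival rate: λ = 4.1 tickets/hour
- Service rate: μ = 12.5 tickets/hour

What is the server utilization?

Server utilization: ρ = λ/μ
ρ = 4.1/12.5 = 0.3280
The server is busy 32.80% of the time.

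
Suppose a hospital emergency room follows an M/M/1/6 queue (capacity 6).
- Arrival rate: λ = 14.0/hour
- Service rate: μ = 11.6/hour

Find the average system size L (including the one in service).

ρ = λ/μ = 14.0/11.6 = 1.2069
P₀ = (1-ρ)/(1-ρ^(K+1)) = (1-1.2069)/(1-1.2069^7) = -0.2069/-2.7299 = 0.07579
P_K = P₀×ρ^K = 0.07579 × 1.2069^6 = 0.07579 × 3.0905 = 0.2342
L = ρ[1 - (K+1)ρ^K + Kρ^(K+1)] / [(1-ρ)(1-ρ^(K+1))]
L = 1.2069 × (1 - 7×3.090493 + 6×3.729916) / ((1 - 1.2069) × (1 - 3.729916)) = 3.7309 patients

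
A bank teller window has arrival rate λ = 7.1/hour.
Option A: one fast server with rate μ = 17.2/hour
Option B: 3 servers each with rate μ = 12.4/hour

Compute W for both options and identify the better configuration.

Option A: single server μ = 17.2 (M/M/1)
  ρ_A = 7.1/17.2 = 0.4128
  W_A = 1/(μ-λ) = 1/(17.2-7.1) = 1/10.10 = 0.09901

Option B: 3 servers μ = 12.4 (M/M/3)
  ρ_B = λ/(cμ) = 7.1/(3×12.4) = 0.1909
  Offered load a = λ/μ = cρ = 7.1/12.4 = 0.5726
  P₀ = [ Σₙ₌₀^2 aⁿ/n! + a^3/(3!(1-ρ)) ]⁻¹
  Σ = a^0/0! + a^1/1! + a^2/2! = 1.0000 + 0.5726 + 0.1639 = 1.7365
  a^3/(3!(1-ρ)) = 0.18772/(6 × 0.80914) = 0.03867
  P₀ = 1/(1.7365 + 0.03867) = 0.5633
  Lq = P₀·a^3·ρ / (3!(1-ρ)²) = 0.5633 × 0.1877 × 0.1909 / (6 × 0.6547) = 0.005138
  Wq_B = Lq/λ = 0.0051379/7.1 = 0.0007236
  W_B = Wq_B + 1/μ = 0.0007236 + 0.08065 = 0.08137

Since W_B = 0.08137 < W_A = 0.09901, Option B (multiple servers) has the shorter time in system.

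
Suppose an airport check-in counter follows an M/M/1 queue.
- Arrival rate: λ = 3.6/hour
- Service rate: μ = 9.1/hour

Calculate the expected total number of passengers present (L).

ρ = λ/μ = 3.6/9.1 = 0.3956
For M/M/1: L = λ/(μ-λ)
L = 3.6/(9.1-3.6) = 3.6/5.50
L = 0.6545 passengers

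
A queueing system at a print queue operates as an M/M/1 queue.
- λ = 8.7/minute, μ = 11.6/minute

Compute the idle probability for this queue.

ρ = λ/μ = 8.7/11.6 = 0.7500
P(0) = 1 - ρ = 1 - 0.7500 = 0.2500
The server is idle 25.00% of the time.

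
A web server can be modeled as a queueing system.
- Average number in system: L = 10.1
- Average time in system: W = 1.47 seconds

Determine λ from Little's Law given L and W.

Little's Law: L = λW, so λ = L/W
λ = 10.1/1.47 = 6.8707 requests/second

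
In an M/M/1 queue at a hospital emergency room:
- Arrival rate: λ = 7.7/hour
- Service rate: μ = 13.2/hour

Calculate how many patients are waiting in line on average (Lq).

ρ = λ/μ = 7.7/13.2 = 0.5833
For M/M/1: Lq = λ²/(μ(μ-λ))
Lq = 59.29/(13.2 × 5.50)
Lq = 0.8167 patients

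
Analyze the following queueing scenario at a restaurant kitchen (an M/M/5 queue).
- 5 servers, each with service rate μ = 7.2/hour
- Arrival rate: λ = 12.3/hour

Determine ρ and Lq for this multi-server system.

Traffic intensity: ρ = λ/(cμ) = 12.3/(5×7.2) = 0.3417
Since ρ = 0.3417 < 1, system is stable.
Offered load a = λ/μ = cρ = 12.3/7.2 = 1.7083
P₀ = [ Σₙ₌₀^4 aⁿ/n! + a^5/(5!(1-ρ)) ]⁻¹
Σ = a^0/0! + a^1/1! + a^2/2! + a^3/3! + a^4/4! = 1.0000 + 1.7083 + 1.4592 + 0.8309 + 0.3549 = 5.3533
a^5/(5!(1-ρ)) = 14.5500/(120 × 0.6583) = 0.1842
P₀ = 1/(5.3533 + 0.1842) = 0.1806
Lq = P₀·a^5·ρ / (5!(1-ρ)²) = 0.1806 × 14.5500 × 0.3417 / (120 × 0.4334) = 0.01726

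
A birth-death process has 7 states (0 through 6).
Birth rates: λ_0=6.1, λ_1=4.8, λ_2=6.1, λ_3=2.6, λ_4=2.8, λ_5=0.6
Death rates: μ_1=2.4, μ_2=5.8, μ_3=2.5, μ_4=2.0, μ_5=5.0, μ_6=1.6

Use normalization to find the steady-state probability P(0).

Ratios P(n)/P(0) = (λ₀···λₙ₋₁)/(μ₁···μₙ):
P(1)/P(0) = (6.1)/(2.4) = 2.54167
P(2)/P(0) = (6.1×4.8)/(2.4×5.8) = 2.10345
P(3)/P(0) = (6.1×4.8×6.1)/(2.4×5.8×2.5) = 5.13241
P(4)/P(0) = (6.1×4.8×6.1×2.6)/(2.4×5.8×2.5×2.0) = 6.67214
P(5)/P(0) = (6.1×4.8×6.1×2.6×2.8)/(2.4×5.8×2.5×2.0×5.0) = 3.73640
P(6)/P(0) = (6.1×4.8×6.1×2.6×2.8×0.6)/(2.4×5.8×2.5×2.0×5.0×1.6) = 1.40115

Normalization: ∑ P(n) = 1
P(0) × (1.00000 + 2.54167 + 2.10345 + 5.13241 + 6.67214 + 3.73640 + 1.40115) = 1
P(0) × 22.5872 = 1
P(0) = 1/22.5872 = 0.04427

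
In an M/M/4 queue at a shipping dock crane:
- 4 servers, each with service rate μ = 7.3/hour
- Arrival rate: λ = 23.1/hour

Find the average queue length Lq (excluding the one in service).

Traffic intensity: ρ = λ/(cμ) = 23.1/(4×7.3) = 0.7911
Since ρ = 0.7911 < 1, system is stable.
Offered load a = λ/μ = cρ = 23.1/7.3 = 3.1644
P₀ = [ Σₙ₌₀^3 aⁿ/n! + a^4/(4!(1-ρ)) ]⁻¹
Σ = a^0/0! + a^1/1! + a^2/2! + a^3/3! = 1.00000 + 3.16438 + 5.00666 + 5.28100 = 14.4520
a^4/(4!(1-ρ)) = 100.2666/(24 × 0.208904) = 19.9985
P₀ = 1/(14.4520 + 19.9985) = 0.02903
Lq = P₀·a^4·ρ / (4!(1-ρ)²) = 0.029027 × 100.2666 × 0.79110 / (24 × 0.043641) = 2.1983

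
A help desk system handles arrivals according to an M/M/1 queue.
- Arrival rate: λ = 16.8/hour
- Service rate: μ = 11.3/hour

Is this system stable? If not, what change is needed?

Stability requires ρ = λ/(cμ) < 1
ρ = 16.8/(1 × 11.3) = 16.8/11.30 = 1.4867
Since 1.4867 ≥ 1, the system is UNSTABLE.
Queue grows without bound. Need μ > λ = 16.8.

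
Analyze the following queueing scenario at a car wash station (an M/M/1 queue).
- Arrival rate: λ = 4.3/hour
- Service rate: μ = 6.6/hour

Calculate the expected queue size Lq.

ρ = λ/μ = 4.3/6.6 = 0.6515
For M/M/1: Lq = λ²/(μ(μ-λ))
Lq = 18.49/(6.6 × 2.30)
Lq = 1.2181 cars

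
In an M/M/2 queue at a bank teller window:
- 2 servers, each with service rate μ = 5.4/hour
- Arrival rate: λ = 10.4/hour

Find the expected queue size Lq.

Traffic intensity: ρ = λ/(cμ) = 10.4/(2×5.4) = 0.9630
Since ρ = 0.9630 < 1, system is stable.
Offered load a = λ/μ = cρ = 10.4/5.4 = 1.9259
P₀ = [ Σₙ₌₀^1 aⁿ/n! + a^2/(2!(1-ρ)) ]⁻¹
Σ = a^0/0! + a^1/1! = 1.0000 + 1.9259 = 2.9259
a^2/(2!(1-ρ)) = 3.70919/(2 × 0.0370370) = 50.0741
P₀ = 1/(2.9259 + 50.0741) = 0.01887
Lq = P₀·a^2·ρ / (2!(1-ρ)²) = 0.0188679 × 3.70919 × 0.962963 / (2 × 0.00137174) = 24.5646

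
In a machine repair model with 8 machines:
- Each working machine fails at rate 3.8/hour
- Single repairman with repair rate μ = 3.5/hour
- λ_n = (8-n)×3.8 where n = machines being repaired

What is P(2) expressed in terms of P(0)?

P(2)/P(0) = ∏_{i=0}^{2-1} λ_i/μ_{i+1}
= (8-0)×3.8/3.5 × (8-1)×3.8/3.5
= 66.0114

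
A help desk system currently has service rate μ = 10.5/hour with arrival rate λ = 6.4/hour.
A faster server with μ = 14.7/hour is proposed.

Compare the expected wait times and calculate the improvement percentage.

System 1: ρ₁ = 6.4/10.5 = 0.6095, W₁ = 1/(10.5-6.4) = 0.24390
System 2: ρ₂ = 6.4/14.7 = 0.4354, W₂ = 1/(14.7-6.4) = 0.12048
Improvement: (W₁-W₂)/W₁ = (0.24390-0.12048)/0.24390 = 50.60%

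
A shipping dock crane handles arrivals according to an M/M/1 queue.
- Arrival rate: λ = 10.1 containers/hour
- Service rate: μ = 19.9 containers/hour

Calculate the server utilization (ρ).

Server utilization: ρ = λ/μ
ρ = 10.1/19.9 = 0.5075
The server is busy 50.75% of the time.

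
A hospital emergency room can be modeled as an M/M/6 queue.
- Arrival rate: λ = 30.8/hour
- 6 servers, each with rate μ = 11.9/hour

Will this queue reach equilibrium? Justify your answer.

Stability requires ρ = λ/(cμ) < 1
ρ = 30.8/(6 × 11.9) = 30.8/71.40 = 0.4314
Since 0.4314 < 1, the system is STABLE.
The servers are busy 43.14% of the time.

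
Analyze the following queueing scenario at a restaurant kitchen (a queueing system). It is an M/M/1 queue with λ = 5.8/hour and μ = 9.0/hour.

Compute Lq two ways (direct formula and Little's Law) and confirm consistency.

Method 1 (direct): Lq = λ²/(μ(μ-λ)) = 33.64/(9.0 × 3.20) = 1.1681

Method 2 (Little's Law):
W = 1/(μ-λ) = 1/3.20 = 0.3125
Wq = W - 1/μ = 0.3125 - 0.1111 = 0.2014
Lq = λWq = 5.8 × 0.2014 = 1.1681 ✔ (matches Method 1)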